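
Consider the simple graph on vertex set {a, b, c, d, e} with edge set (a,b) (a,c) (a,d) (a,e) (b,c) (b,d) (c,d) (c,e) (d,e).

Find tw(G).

3

A width-3 tree decomposition is:
Bags: B1 = {a, b, c, d}  B2 = {a, c, d, e}
Tree: B1–B2
The largest bag has 4 vertices, giving width 3; this decomposition certifies tw(G) ≤ 3. For the lower bound, the 4 vertices {a, c, d, e} are pairwise adjacent, and any tree decomposition puts a clique entirely inside one bag — forcing width ≥ 3. Therefore the treewidth is 3.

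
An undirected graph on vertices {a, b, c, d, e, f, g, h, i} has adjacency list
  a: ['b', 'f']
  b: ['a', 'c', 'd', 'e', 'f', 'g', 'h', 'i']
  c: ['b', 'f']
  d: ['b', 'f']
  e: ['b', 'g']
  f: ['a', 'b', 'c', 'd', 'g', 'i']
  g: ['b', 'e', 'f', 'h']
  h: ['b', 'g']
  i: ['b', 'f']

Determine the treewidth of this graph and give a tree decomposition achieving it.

Treewidth 2.
One such decomposition:
Bags: B1 = {b, f, g}  B2 = {a, b, f}  B3 = {b, e, g}  B4 = {b, f, i}  B5 = {b, d, f}  B6 = {b, g, h}  B7 = {b, c, f}
Tree: B1–B2, B1–B3, B2–B4, B4–B5, B3–B6, B5–B7

The largest bag has 3 vertices, giving width 2; this decomposition certifies tw(G) ≤ 2. For the lower bound, the 3 vertices {b, e, g} are pairwise adjacent, and any tree decomposition puts a clique entirely inside one bag — forcing width ≥ 2. The upper and lower bounds meet at 2, so that is the treewidth.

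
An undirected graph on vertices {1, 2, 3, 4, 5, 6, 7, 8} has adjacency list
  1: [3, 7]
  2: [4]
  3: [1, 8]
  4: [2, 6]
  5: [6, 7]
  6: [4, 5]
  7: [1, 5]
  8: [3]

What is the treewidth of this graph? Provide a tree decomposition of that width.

Every bag has size at most 2, so the width is 2 − 1 = 1 and tw(G) ≤ 1. Any graph with an edge has treewidth ≥ 1, and G has the edge 8–3. Combining the bounds, tw(G) = 1.

Treewidth 1.
Bags: B1 = {3, 8}  B2 = {1, 3}  B3 = {1, 7}  B4 = {5, 7}  B5 = {5, 6}  B6 = {4, 6}  B7 = {2, 4}
Tree: B1–B2, B2–B3, B3–B4, B4–B5, B5–B6, B6–B7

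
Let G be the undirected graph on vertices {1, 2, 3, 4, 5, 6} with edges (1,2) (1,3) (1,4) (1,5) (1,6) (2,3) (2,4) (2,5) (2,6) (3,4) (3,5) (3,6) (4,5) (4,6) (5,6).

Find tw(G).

A width-5 tree decomposition is:
Bags: B1 = {1, 2, 3, 4, 5, 6}
Tree: (single bag)
With just one bag of size 6, the width is 6 − 1 = 5, so tw(G) ≤ 5. On the other hand G contains the 6-clique {1, 2, 3, 4, 5, 6}. A clique must lie in a single bag of any decomposition, so no decomposition can have width below 5. The upper and lower bounds meet at 5, so that is the treewidth.

5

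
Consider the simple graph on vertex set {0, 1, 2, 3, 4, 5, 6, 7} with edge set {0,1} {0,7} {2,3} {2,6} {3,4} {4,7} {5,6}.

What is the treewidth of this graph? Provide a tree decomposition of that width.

Treewidth 1.
One such decomposition:
Bags: B1 = {0, 1}  B2 = {0, 7}  B3 = {4, 7}  B4 = {3, 4}  B5 = {2, 3}  B6 = {2, 6}  B7 = {5, 6}
Tree: B1–B2, B2–B3, B3–B4, B4–B5, B5–B6, B6–B7

Every bag has size at most 2, so the width is 2 − 1 = 1 and tw(G) ≤ 1. Any graph with an edge has treewidth ≥ 1, and G has the edge 1–0. Therefore the treewidth is 1.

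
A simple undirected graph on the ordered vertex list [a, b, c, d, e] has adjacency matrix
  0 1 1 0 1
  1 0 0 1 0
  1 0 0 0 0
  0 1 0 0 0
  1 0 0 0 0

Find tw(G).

A width-1 tree decomposition is:
Bags: B1 = {a, e}  B2 = {a, c}  B3 = {a, b}  B4 = {b, d}
Tree: B1–B2, B2–B3, B3–B4
Each bag holds 2 vertices, so the decomposition has width 1, which upper-bounds the treewidth. Any graph with an edge has treewidth ≥ 1, and G has the edge e–a. Therefore the treewidth is 1.

1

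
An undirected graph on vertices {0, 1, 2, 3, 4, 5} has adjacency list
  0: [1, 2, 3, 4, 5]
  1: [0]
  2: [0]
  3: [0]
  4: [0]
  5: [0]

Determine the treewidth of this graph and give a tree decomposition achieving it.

Each bag holds 2 vertices, so the decomposition has width 1, which upper-bounds the treewidth. G has an edge, so its treewidth is at least 1. Therefore the treewidth is 1.

Treewidth 1.
Bags: B1 = {0, 2}  B2 = {0, 1}  B3 = {0, 5}  B4 = {0, 4}  B5 = {0, 3}
Tree: B1–B2, B1–B3, B3–B4, B4–B5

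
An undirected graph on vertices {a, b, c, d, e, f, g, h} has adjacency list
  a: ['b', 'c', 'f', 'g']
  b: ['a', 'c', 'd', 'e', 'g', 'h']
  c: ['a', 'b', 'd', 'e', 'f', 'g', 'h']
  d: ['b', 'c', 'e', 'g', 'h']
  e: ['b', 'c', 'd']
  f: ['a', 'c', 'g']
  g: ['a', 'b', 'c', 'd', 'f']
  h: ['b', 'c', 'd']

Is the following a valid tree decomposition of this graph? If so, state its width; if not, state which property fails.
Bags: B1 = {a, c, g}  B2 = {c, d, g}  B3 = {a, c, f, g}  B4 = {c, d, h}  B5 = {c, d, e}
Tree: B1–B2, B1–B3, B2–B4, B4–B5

A tree decomposition must satisfy three properties: every vertex lies in some bag; for every edge, both endpoints lie together in some bag; and for every vertex, the bags containing it form a connected subtree. Here vertex b appears in no bag, so the decomposition is invalid.

No — vertex b appears in no bag.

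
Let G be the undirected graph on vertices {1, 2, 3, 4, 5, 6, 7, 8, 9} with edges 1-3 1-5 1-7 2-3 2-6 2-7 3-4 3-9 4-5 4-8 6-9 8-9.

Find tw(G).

A width-3 tree decomposition is:
Bags: B1 = {4, 6, 8, 9}  B2 = {3, 4, 6, 9}  B3 = {2, 3, 4, 6}  B4 = {2, 3, 4, 5}  B5 = {1, 2, 3, 5}  B6 = {1, 2, 5, 7}
Tree: B1–B2, B2–B3, B3–B4, B4–B5, B5–B6
The largest bag has 4 vertices, giving width 3; this decomposition certifies tw(G) ≤ 3. For the lower bound: the 4 vertex sets {6,8,9}, {4}, {3}, {1,2,5,7} are disjoint, each induces a connected subgraph, and every pair is joined by at least one edge of G. Contracting each set to a single vertex therefore yields K_{4} as a minor, and since treewidth is minor-monotone, tw(G) ≥ tw(K_{4}) = 3. The upper and lower bounds meet at 3, so that is the treewidth.

3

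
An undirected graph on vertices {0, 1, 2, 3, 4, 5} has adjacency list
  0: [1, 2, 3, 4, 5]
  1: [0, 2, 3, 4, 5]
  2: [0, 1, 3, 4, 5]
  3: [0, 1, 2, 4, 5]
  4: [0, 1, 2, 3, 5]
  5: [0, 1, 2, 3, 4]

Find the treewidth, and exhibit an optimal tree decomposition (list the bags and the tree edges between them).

Treewidth 5.
Bags: B1 = {0, 1, 2, 3, 4, 5}
Tree: (single bag)

With just one bag of size 6, the width is 6 − 1 = 5, so tw(G) ≤ 5. On the other hand G contains the 6-clique {0, 1, 2, 3, 4, 5}. A clique must lie in a single bag of any decomposition, so no decomposition can have width below 5. Hence tw(G) = 5 exactly.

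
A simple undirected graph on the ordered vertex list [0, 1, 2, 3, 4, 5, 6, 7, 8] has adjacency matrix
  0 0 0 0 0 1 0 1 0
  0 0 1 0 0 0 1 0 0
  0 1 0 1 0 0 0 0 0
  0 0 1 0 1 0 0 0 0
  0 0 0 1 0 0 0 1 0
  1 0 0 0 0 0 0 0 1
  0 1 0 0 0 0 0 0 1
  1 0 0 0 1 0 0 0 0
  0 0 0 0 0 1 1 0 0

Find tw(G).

2

A width-2 tree decomposition is:
Bags: B1 = {1, 2, 6}  B2 = {2, 6, 8}  B3 = {2, 5, 8}  B4 = {0, 2, 5}  B5 = {0, 2, 7}  B6 = {2, 4, 7}  B7 = {2, 3, 4}
Tree: B1–B2, B2–B3, B3–B4, B4–B5, B5–B6, B6–B7
The largest bag has 3 vertices, giving width 2; this decomposition certifies tw(G) ≤ 2. Since 2–1–6–8–5–0–7–4–3–2 is a cycle in G, G is not acyclic. Forests are exactly the graphs of treewidth ≤ 1, so tw(G) ≥ 2. The upper and lower bounds meet at 2, so that is the treewidth.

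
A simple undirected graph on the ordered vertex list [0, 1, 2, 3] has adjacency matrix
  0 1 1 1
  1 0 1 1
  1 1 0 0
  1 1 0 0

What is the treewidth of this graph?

A width-2 tree decomposition is:
Bags: B1 = {0, 1, 2}  B2 = {0, 1, 3}
Tree: B1–B2
Each bag holds 3 vertices, so the decomposition has width 2, which upper-bounds the treewidth. For the lower bound, the 3 vertices {0, 1, 2} are pairwise adjacent, and any tree decomposition puts a clique entirely inside one bag — forcing width ≥ 2. Combining the bounds, tw(G) = 2.

2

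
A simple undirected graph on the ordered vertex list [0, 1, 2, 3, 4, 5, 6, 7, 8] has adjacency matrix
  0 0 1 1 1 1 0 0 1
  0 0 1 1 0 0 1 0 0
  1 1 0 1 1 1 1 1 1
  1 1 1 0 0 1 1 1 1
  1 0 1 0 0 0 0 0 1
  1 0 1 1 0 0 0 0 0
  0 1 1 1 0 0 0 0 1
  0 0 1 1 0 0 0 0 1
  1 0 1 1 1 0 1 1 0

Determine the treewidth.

3

A width-3 tree decomposition is:
Bags: B1 = {0, 2, 3, 8}  B2 = {0, 2, 3, 5}  B3 = {2, 3, 6, 8}  B4 = {0, 2, 4, 8}  B5 = {1, 2, 3, 6}  B6 = {2, 3, 7, 8}
Tree: B1–B2, B1–B3, B1–B4, B3–B5, B1–B6
The largest bag has 4 vertices, giving width 3; this decomposition certifies tw(G) ≤ 3. On the other hand G contains the 4-clique {0, 2, 3, 8}. A clique must lie in a single bag of any decomposition, so no decomposition can have width below 3. The upper and lower bounds meet at 3, so that is the treewidth.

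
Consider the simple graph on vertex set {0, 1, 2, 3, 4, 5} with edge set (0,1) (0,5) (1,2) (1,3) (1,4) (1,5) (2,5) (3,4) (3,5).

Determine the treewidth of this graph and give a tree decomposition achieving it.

The largest bag has 3 vertices, giving width 2; this decomposition certifies tw(G) ≤ 2. Conversely, {1, 3, 4} is a clique of size 3, and the vertices of any clique must share a bag in every tree decomposition; so some bag has ≥ 3 vertices and tw(G) ≥ 2. The upper and lower bounds meet at 2, so that is the treewidth.

Treewidth 2.
Bags: B1 = {1, 3, 5}  B2 = {1, 2, 5}  B3 = {0, 1, 5}  B4 = {1, 3, 4}
Tree: B1–B2, B1–B3, B1–B4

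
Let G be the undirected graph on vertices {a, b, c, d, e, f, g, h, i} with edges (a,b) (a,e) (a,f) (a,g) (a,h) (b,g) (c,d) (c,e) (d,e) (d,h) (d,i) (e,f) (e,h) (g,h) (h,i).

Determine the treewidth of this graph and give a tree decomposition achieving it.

Every bag has size at most 3, so the width is 3 − 1 = 2 and tw(G) ≤ 2. Conversely, {d, e, h} is a clique of size 3, and the vertices of any clique must share a bag in every tree decomposition; so some bag has ≥ 3 vertices and tw(G) ≥ 2. Combining the bounds, tw(G) = 2.

Treewidth 2.
One optimal decomposition is:
Bags: B1 = {a, e, h}  B2 = {d, e, h}  B3 = {a, e, f}  B4 = {d, h, i}  B5 = {c, d, e}  B6 = {a, g, h}  B7 = {a, b, g}
Tree: B1–B2, B1–B3, B2–B4, B2–B5, B1–B6, B6–B7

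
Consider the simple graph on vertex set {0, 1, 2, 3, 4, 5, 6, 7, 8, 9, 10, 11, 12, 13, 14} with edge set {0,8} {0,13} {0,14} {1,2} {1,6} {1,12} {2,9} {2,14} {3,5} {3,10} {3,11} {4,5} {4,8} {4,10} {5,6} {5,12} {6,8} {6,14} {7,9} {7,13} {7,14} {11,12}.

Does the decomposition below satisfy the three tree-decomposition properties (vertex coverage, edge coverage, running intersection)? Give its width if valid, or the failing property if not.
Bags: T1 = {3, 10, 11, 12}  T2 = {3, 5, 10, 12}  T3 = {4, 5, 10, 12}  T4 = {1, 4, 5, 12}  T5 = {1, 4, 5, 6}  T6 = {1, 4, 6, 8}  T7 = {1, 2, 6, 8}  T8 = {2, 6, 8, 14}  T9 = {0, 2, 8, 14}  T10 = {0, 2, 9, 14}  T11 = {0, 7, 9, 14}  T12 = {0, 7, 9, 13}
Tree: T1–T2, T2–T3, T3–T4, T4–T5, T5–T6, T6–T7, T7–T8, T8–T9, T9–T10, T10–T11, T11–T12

Yes; width 3.

Every vertex of G appears in some bag (union = {0, 1, 2, 3, 4, 5, 6, 7, 8, 9, 10, 11, 12, 13, 14}); every edge is covered by a bag; and for each vertex v the set of bags containing v is connected in the bag tree. The decomposition is therefore valid. The largest bag has 4 vertices, so the width is 3.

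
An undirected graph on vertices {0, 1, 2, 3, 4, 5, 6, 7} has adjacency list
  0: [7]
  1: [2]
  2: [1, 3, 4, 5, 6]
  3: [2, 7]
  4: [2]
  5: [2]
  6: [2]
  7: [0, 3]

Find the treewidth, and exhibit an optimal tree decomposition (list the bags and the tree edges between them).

Treewidth 1.
Bags: B1 = {2, 3}  B2 = {2, 5}  B3 = {1, 2}  B4 = {2, 4}  B5 = {3, 7}  B6 = {2, 6}  B7 = {0, 7}
Tree: B1–B2, B2–B3, B2–B4, B1–B5, B1–B6, B5–B7

The largest bag has 2 vertices, giving width 1; this decomposition certifies tw(G) ≤ 1. Any graph with an edge has treewidth ≥ 1, and G has the edge 3–2. The upper and lower bounds meet at 1, so that is the treewidth.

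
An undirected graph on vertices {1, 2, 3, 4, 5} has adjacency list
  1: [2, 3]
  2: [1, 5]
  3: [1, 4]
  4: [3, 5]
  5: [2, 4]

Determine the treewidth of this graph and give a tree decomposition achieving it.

Each bag holds 3 vertices, so the decomposition has width 2, which upper-bounds the treewidth. The edges 5–4–3–1–2–5 form a cycle, so G is not a tree and its treewidth is at least 2. The upper and lower bounds meet at 2, so that is the treewidth.

Treewidth 2.
Bags: B1 = {3, 4, 5}  B2 = {1, 3, 5}  B3 = {1, 2, 5}
Tree: B1–B2, B2–B3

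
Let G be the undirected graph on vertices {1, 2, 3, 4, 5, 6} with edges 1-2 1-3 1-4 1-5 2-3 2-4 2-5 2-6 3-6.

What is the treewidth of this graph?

A width-2 tree decomposition is:
Bags: B1 = {1, 2, 4}  B2 = {1, 2, 5}  B3 = {1, 2, 3}  B4 = {2, 3, 6}
Tree: B1–B2, B1–B3, B3–B4
The largest bag has 3 vertices, giving width 2; this decomposition certifies tw(G) ≤ 2. Conversely, {1, 2, 3} is a clique of size 3, and the vertices of any clique must share a bag in every tree decomposition; so some bag has ≥ 3 vertices and tw(G) ≥ 2. Therefore the treewidth is 2.

2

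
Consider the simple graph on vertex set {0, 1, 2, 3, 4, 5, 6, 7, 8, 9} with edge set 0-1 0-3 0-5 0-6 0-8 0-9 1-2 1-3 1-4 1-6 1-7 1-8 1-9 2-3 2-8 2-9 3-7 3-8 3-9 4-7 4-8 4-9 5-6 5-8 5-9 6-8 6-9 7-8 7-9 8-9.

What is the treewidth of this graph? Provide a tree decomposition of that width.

The largest bag has 5 vertices, giving width 4; this decomposition certifies tw(G) ≤ 4. For the lower bound, the 5 vertices {0, 1, 3, 8, 9} are pairwise adjacent, and any tree decomposition puts a clique entirely inside one bag — forcing width ≥ 4. Hence tw(G) = 4 exactly.

Treewidth 4.
One optimal decomposition is:
Bags: B1 = {0, 1, 6, 8, 9}  B2 = {0, 1, 3, 8, 9}  B3 = {1, 2, 3, 8, 9}  B4 = {0, 5, 6, 8, 9}  B5 = {1, 3, 7, 8, 9}  B6 = {1, 4, 7, 8, 9}
Tree: B1–B2, B2–B3, B1–B4, B3–B5, B5–B6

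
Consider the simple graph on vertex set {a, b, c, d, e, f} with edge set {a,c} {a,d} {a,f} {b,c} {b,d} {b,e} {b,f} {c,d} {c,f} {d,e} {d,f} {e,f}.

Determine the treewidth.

A width-3 tree decomposition is:
Bags: B1 = {a, c, d, f}  B2 = {b, c, d, f}  B3 = {b, d, e, f}
Tree: B1–B2, B2–B3
Each bag holds 4 vertices, so the decomposition has width 3, which upper-bounds the treewidth. On the other hand G contains the 4-clique {b, d, e, f}. A clique must lie in a single bag of any decomposition, so no decomposition can have width below 3. The upper and lower bounds meet at 3, so that is the treewidth.

3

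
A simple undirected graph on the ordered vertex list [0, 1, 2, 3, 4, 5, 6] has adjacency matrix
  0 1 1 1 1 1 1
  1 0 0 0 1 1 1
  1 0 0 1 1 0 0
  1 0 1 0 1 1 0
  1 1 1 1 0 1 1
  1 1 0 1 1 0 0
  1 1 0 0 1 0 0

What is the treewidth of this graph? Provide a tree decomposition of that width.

Treewidth 3.
One such decomposition:
Bags: B1 = {0, 3, 4, 5}  B2 = {0, 1, 4, 5}  B3 = {0, 1, 4, 6}  B4 = {0, 2, 3, 4}
Tree: B1–B2, B2–B3, B1–B4

The largest bag has 4 vertices, giving width 3; this decomposition certifies tw(G) ≤ 3. On the other hand G contains the 4-clique {0, 1, 4, 5}. A clique must lie in a single bag of any decomposition, so no decomposition can have width below 3. Therefore the treewidth is 3.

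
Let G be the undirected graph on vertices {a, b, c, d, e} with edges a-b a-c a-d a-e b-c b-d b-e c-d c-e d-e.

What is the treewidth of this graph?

4

A width-4 tree decomposition is:
Bags: B1 = {a, b, c, d, e}
Tree: (single bag)
A single bag containing all 5 vertices is trivially a valid decomposition of width 4. Conversely, {a, b, c, d, e} is a clique of size 5, and the vertices of any clique must share a bag in every tree decomposition; so some bag has ≥ 5 vertices and tw(G) ≥ 4. The upper and lower bounds meet at 4, so that is the treewidth.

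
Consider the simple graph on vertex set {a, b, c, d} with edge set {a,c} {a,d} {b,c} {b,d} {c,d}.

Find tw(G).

2

A width-2 tree decomposition is:
Bags: B1 = {a, c, d}  B2 = {b, c, d}
Tree: B1–B2
The largest bag has 3 vertices, giving width 2; this decomposition certifies tw(G) ≤ 2. For the lower bound, the 3 vertices {a, c, d} are pairwise adjacent, and any tree decomposition puts a clique entirely inside one bag — forcing width ≥ 2. Hence tw(G) = 2 exactly.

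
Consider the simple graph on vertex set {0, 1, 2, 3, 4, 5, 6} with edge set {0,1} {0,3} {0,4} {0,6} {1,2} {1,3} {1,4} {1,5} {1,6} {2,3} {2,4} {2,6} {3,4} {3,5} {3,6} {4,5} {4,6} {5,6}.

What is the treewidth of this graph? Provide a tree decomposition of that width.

Treewidth 4.
One such decomposition:
Bags: B1 = {1, 3, 4, 5, 6}  B2 = {0, 1, 3, 4, 6}  B3 = {1, 2, 3, 4, 6}
Tree: B1–B2, B2–B3

Each bag holds 5 vertices, so the decomposition has width 4, which upper-bounds the treewidth. For the lower bound, the 5 vertices {0, 1, 3, 4, 6} are pairwise adjacent, and any tree decomposition puts a clique entirely inside one bag — forcing width ≥ 4. The upper and lower bounds meet at 4, so that is the treewidth.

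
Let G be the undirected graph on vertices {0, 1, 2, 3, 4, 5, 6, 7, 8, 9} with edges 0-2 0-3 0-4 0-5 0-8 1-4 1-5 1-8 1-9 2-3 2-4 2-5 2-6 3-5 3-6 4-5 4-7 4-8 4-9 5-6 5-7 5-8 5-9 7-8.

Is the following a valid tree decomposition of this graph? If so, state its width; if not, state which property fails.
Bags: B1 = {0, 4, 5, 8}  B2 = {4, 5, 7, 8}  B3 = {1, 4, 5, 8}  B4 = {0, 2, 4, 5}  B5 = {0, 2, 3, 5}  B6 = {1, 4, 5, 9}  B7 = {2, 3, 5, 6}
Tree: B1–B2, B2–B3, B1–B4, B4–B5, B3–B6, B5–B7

Yes; width 3.

Checking the three conditions: (i) the bags cover all of {0, 1, 2, 3, 4, 5, 6, 7, 8, 9}; (ii) for each edge, some bag contains both endpoints; (iii) the bags containing any fixed vertex form a subtree. All hold, so the decomposition is valid with width 4 − 1 = 3.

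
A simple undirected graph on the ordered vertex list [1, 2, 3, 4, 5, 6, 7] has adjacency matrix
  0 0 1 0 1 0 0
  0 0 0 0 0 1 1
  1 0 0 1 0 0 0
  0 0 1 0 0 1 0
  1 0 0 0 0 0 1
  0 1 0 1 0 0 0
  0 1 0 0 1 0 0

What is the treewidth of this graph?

A width-2 tree decomposition is:
Bags: B1 = {3, 4, 6}  B2 = {2, 3, 6}  B3 = {2, 3, 7}  B4 = {3, 5, 7}  B5 = {1, 3, 5}
Tree: B1–B2, B2–B3, B3–B4, B4–B5
Each bag holds 3 vertices, so the decomposition has width 2, which upper-bounds the treewidth. For the lower bound, G contains the cycle 3–4–6–2–7–5–1–3, so G is not a forest; only forests have treewidth ≤ 1, hence tw(G) ≥ 2. The upper and lower bounds meet at 2, so that is the treewidth.

2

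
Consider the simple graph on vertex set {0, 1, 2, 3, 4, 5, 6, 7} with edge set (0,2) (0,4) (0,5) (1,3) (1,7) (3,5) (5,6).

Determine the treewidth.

1

A width-1 tree decomposition is:
Bags: B1 = {0, 5}  B2 = {3, 5}  B3 = {1, 3}  B4 = {0, 4}  B5 = {0, 2}  B6 = {5, 6}  B7 = {1, 7}
Tree: B1–B2, B2–B3, B1–B4, B4–B5, B1–B6, B3–B7
The largest bag has 2 vertices, giving width 1; this decomposition certifies tw(G) ≤ 1. Since G has at least one edge (e.g. 0–5), it is not an edgeless graph, so tw(G) ≥ 1. Hence tw(G) = 1 exactly.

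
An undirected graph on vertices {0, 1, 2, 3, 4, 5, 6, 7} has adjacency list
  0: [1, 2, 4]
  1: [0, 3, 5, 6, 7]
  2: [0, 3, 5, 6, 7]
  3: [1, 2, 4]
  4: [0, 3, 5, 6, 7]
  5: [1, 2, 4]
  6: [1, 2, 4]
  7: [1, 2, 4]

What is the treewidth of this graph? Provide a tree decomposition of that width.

Every bag has size at most 4, so the width is 4 − 1 = 3 and tw(G) ≤ 3. For the lower bound: the 4 vertex sets {2,7}, {1,6}, {4}, {0} are disjoint, each induces a connected subgraph, and every pair is joined by at least one edge of G. Contracting each set to a single vertex therefore yields K_{4} as a minor, and since treewidth is minor-monotone, tw(G) ≥ tw(K_{4}) = 3. The upper and lower bounds meet at 3, so that is the treewidth.

Treewidth 3.
One optimal decomposition is:
Bags: B1 = {1, 2, 4, 7}  B2 = {1, 2, 4, 6}  B3 = {0, 1, 2, 4}  B4 = {1, 2, 3, 4}  B5 = {1, 2, 4, 5}
Tree: B1–B2, B2–B3, B3–B4, B4–B5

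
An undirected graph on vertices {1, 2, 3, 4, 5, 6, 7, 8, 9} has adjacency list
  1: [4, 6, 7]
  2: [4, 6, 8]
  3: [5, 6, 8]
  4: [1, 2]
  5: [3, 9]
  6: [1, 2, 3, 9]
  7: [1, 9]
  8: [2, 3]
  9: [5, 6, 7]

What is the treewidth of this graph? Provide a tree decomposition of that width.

Treewidth 3.
One such decomposition:
Bags: B1 = {2, 3, 4, 8}  B2 = {2, 3, 4, 6}  B3 = {1, 3, 4, 6}  B4 = {1, 3, 5, 6}  B5 = {1, 5, 6, 9}  B6 = {1, 5, 7, 9}
Tree: B1–B2, B2–B3, B3–B4, B4–B5, B5–B6

Every bag has size at most 4, so the width is 4 − 1 = 3 and tw(G) ≤ 3. For the lower bound: the 4 vertex sets {2,4,8}, {3}, {6}, {1,5,7,9} are disjoint, each induces a connected subgraph, and every pair is joined by at least one edge of G. Contracting each set to a single vertex therefore yields K_{4} as a minor, and since treewidth is minor-monotone, tw(G) ≥ tw(K_{4}) = 3. Therefore the treewidth is 3.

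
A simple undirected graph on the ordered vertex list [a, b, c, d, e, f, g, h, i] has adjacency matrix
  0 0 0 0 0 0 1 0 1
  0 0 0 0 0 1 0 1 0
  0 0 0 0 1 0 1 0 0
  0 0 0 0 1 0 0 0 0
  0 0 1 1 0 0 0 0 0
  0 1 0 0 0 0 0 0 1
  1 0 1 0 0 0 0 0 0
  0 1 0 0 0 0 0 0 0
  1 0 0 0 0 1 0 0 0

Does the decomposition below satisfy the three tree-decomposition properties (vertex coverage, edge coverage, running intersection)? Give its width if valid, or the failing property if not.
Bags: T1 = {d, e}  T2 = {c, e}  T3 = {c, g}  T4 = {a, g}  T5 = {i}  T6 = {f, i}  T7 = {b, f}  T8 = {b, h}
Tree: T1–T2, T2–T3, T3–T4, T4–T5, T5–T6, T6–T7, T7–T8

No — edge (a,i) lies in no bag.

A tree decomposition must satisfy three properties: every vertex lies in some bag; for every edge, both endpoints lie together in some bag; and for every vertex, the bags containing it form a connected subtree. Here edge (a,i) lies in no bag, so the decomposition is invalid.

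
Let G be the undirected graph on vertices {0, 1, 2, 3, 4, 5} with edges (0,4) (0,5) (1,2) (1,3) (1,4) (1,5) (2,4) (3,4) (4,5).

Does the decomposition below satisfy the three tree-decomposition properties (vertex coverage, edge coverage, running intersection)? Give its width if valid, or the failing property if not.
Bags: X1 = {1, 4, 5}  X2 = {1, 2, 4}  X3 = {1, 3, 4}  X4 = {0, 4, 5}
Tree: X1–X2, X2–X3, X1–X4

Yes; width 2.

Every vertex of G appears in some bag (union = {0, 1, 2, 3, 4, 5}); every edge is covered by a bag; and for each vertex v the set of bags containing v is connected in the bag tree. The decomposition is therefore valid. The largest bag has 3 vertices, so the width is 2.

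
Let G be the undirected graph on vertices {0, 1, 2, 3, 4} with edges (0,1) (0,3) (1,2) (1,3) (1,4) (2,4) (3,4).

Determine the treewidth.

A width-2 tree decomposition is:
Bags: B1 = {1, 3, 4}  B2 = {1, 2, 4}  B3 = {0, 1, 3}
Tree: B1–B2, B1–B3
Each bag holds 3 vertices, so the decomposition has width 2, which upper-bounds the treewidth. On the other hand G contains the 3-clique {1, 2, 4}. A clique must lie in a single bag of any decomposition, so no decomposition can have width below 2. Combining the bounds, tw(G) = 2.

2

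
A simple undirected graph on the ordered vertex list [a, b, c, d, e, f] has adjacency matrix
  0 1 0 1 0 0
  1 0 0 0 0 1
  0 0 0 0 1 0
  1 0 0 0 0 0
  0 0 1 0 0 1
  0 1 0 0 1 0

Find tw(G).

1

A width-1 tree decomposition is:
Bags: B1 = {c, e}  B2 = {e, f}  B3 = {b, f}  B4 = {a, b}  B5 = {a, d}
Tree: B1–B2, B2–B3, B3–B4, B4–B5
The largest bag has 2 vertices, giving width 1; this decomposition certifies tw(G) ≤ 1. G has an edge, so its treewidth is at least 1. Combining the bounds, tw(G) = 1.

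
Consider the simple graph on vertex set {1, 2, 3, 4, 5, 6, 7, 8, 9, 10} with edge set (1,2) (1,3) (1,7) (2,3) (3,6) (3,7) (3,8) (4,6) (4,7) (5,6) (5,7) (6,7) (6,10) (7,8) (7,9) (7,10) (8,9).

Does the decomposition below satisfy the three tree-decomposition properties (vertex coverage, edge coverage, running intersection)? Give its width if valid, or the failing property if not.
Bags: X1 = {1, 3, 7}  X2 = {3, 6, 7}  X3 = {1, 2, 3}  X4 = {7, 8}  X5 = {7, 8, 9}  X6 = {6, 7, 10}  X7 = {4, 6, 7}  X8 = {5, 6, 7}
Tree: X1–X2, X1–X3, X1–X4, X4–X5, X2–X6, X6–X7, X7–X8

A tree decomposition must satisfy three properties: every vertex lies in some bag; for every edge, both endpoints lie together in some bag; and for every vertex, the bags containing it form a connected subtree. Here edge (3,8) lies in no bag, so the decomposition is invalid.

No — edge (3,8) lies in no bag.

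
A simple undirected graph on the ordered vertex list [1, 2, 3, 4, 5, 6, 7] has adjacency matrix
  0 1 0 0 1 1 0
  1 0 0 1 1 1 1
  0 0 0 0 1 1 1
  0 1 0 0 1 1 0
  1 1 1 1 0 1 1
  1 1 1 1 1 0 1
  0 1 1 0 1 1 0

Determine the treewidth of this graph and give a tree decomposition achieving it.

The largest bag has 4 vertices, giving width 3; this decomposition certifies tw(G) ≤ 3. For the lower bound, the 4 vertices {1, 2, 5, 6} are pairwise adjacent, and any tree decomposition puts a clique entirely inside one bag — forcing width ≥ 3. Therefore the treewidth is 3.

Treewidth 3.
Bags: B1 = {3, 5, 6, 7}  B2 = {2, 5, 6, 7}  B3 = {1, 2, 5, 6}  B4 = {2, 4, 5, 6}
Tree: B1–B2, B2–B3, B2–B4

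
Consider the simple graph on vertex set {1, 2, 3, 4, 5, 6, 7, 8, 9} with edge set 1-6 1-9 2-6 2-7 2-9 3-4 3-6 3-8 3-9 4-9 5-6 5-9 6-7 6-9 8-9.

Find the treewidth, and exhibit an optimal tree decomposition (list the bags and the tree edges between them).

Treewidth 2.
One optimal decomposition is:
Bags: B1 = {5, 6, 9}  B2 = {2, 6, 9}  B3 = {2, 6, 7}  B4 = {3, 6, 9}  B5 = {3, 4, 9}  B6 = {3, 8, 9}  B7 = {1, 6, 9}
Tree: B1–B2, B2–B3, B2–B4, B4–B5, B5–B6, B1–B7

Every bag has size at most 3, so the width is 3 − 1 = 2 and tw(G) ≤ 2. For the lower bound, the 3 vertices {3, 8, 9} are pairwise adjacent, and any tree decomposition puts a clique entirely inside one bag — forcing width ≥ 2. Therefore the treewidth is 2.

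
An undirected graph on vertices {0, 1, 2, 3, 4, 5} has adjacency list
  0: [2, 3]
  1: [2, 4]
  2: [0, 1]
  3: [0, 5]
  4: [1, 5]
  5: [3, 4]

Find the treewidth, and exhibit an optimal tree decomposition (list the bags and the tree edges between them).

Each bag holds 3 vertices, so the decomposition has width 2, which upper-bounds the treewidth. Since 3–5–4–1–2–0–3 is a cycle in G, G is not acyclic. Forests are exactly the graphs of treewidth ≤ 1, so tw(G) ≥ 2. Hence tw(G) = 2 exactly.

Treewidth 2.
One such decomposition:
Bags: B1 = {3, 4, 5}  B2 = {1, 3, 4}  B3 = {1, 2, 3}  B4 = {0, 2, 3}
Tree: B1–B2, B2–B3, B3–B4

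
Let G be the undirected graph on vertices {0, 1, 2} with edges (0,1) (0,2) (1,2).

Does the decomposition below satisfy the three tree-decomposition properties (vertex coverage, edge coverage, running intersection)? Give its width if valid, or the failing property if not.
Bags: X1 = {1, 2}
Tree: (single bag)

No — vertex 0 appears in no bag.

A tree decomposition must satisfy three properties: every vertex lies in some bag; for every edge, both endpoints lie together in some bag; and for every vertex, the bags containing it form a connected subtree. Here vertex 0 appears in no bag, so the decomposition is invalid.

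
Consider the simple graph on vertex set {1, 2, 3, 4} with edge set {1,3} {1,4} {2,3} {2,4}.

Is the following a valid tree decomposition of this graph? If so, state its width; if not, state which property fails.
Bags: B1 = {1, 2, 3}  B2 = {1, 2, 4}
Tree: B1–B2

Vertex coverage: the bags together contain {1, 2, 3, 4}, the full vertex set. Edge coverage: each edge of G has both endpoints in at least one bag. Running intersection: for every vertex, the bags containing it form a connected subtree. All three properties hold, so this is a valid tree decomposition of width max|bag| − 1 = 2, and hence tw(G) ≤ 2.

Yes; width 2.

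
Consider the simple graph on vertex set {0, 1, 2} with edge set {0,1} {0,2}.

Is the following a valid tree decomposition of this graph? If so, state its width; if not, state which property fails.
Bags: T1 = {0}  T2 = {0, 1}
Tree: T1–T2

A tree decomposition must satisfy three properties: every vertex lies in some bag; for every edge, both endpoints lie together in some bag; and for every vertex, the bags containing it form a connected subtree. Here vertex 2 appears in no bag, so the decomposition is invalid.

No — vertex 2 appears in no bag.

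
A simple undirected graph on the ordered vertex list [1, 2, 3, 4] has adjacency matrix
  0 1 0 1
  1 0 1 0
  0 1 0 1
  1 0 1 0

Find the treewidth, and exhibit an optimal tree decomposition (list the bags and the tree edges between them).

Treewidth 2.
Bags: B1 = {1, 2, 4}  B2 = {2, 3, 4}
Tree: B1–B2

Every bag has size at most 3, so the width is 3 − 1 = 2 and tw(G) ≤ 2. For the lower bound, G contains the cycle 2–1–4–3–2, so G is not a forest; only forests have treewidth ≤ 1, hence tw(G) ≥ 2. The upper and lower bounds meet at 2, so that is the treewidth.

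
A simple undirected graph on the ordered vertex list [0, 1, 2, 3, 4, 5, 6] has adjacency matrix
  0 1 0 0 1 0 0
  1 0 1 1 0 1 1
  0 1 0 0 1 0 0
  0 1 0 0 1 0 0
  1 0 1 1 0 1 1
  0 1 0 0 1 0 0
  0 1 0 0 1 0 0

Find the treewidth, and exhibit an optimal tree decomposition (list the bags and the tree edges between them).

Every bag has size at most 3, so the width is 3 − 1 = 2 and tw(G) ≤ 2. For the lower bound, G contains the cycle 4–5–1–3–4, so G is not a forest; only forests have treewidth ≤ 1, hence tw(G) ≥ 2. Therefore the treewidth is 2.

Treewidth 2.
One such decomposition:
Bags: B1 = {1, 4, 5}  B2 = {1, 3, 4}  B3 = {0, 1, 4}  B4 = {1, 2, 4}  B5 = {1, 4, 6}
Tree: B1–B2, B2–B3, B3–B4, B4–B5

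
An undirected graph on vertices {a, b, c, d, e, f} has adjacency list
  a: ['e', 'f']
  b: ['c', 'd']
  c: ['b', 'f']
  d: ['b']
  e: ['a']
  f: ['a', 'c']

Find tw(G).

A width-1 tree decomposition is:
Bags: B1 = {a, e}  B2 = {a, f}  B3 = {c, f}  B4 = {b, c}  B5 = {b, d}
Tree: B1–B2, B2–B3, B3–B4, B4–B5
The largest bag has 2 vertices, giving width 1; this decomposition certifies tw(G) ≤ 1. Since G has at least one edge (e.g. e–a), it is not an edgeless graph, so tw(G) ≥ 1. The upper and lower bounds meet at 1, so that is the treewidth.

1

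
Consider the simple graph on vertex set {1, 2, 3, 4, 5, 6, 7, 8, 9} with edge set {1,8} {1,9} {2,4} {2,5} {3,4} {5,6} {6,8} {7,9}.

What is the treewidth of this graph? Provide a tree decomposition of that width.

Each bag holds 2 vertices, so the decomposition has width 1, which upper-bounds the treewidth. Any graph with an edge has treewidth ≥ 1, and G has the edge 7–9. Hence tw(G) = 1 exactly.

Treewidth 1.
One optimal decomposition is:
Bags: B1 = {7, 9}  B2 = {1, 9}  B3 = {1, 8}  B4 = {6, 8}  B5 = {5, 6}  B6 = {2, 5}  B7 = {2, 4}  B8 = {3, 4}
Tree: B1–B2, B2–B3, B3–B4, B4–B5, B5–B6, B6–B7, B7–B8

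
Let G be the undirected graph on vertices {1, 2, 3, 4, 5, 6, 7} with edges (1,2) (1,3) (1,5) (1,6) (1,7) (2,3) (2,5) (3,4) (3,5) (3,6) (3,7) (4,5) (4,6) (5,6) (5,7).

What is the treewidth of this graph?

3

A width-3 tree decomposition is:
Bags: B1 = {1, 3, 5, 7}  B2 = {1, 2, 3, 5}  B3 = {1, 3, 5, 6}  B4 = {3, 4, 5, 6}
Tree: B1–B2, B1–B3, B3–B4
Every bag has size at most 4, so the width is 4 − 1 = 3 and tw(G) ≤ 3. For the lower bound, the 4 vertices {1, 2, 3, 5} are pairwise adjacent, and any tree decomposition puts a clique entirely inside one bag — forcing width ≥ 3. Therefore the treewidth is 3.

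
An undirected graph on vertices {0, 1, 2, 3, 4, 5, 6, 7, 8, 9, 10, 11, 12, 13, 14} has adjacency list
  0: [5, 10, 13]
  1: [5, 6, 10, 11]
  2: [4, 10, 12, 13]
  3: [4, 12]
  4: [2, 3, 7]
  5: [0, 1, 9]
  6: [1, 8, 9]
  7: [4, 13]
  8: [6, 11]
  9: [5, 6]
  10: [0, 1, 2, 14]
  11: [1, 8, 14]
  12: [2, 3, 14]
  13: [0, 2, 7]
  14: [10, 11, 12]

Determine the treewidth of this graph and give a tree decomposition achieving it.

The largest bag has 4 vertices, giving width 3; this decomposition certifies tw(G) ≤ 3. For the lower bound: the 4 vertex sets {3,4,7}, {12}, {2}, {0,10,13,14} are disjoint, each induces a connected subgraph, and every pair is joined by at least one edge of G. Contracting each set to a single vertex therefore yields K_{4} as a minor, and since treewidth is minor-monotone, tw(G) ≥ tw(K_{4}) = 3. Hence tw(G) = 3 exactly.

Treewidth 3.
Bags: B1 = {3, 4, 7, 12}  B2 = {2, 4, 7, 12}  B3 = {2, 7, 12, 13}  B4 = {2, 12, 13, 14}  B5 = {2, 10, 13, 14}  B6 = {0, 10, 13, 14}  B7 = {0, 10, 11, 14}  B8 = {0, 1, 10, 11}  B9 = {0, 1, 5, 11}  B10 = {1, 5, 8, 11}  B11 = {1, 5, 6, 8}  B12 = {5, 6, 8, 9}
Tree: B1–B2, B2–B3, B3–B4, B4–B5, B5–B6, B6–B7, B7–B8, B8–B9, B9–B10, B10–B11, B11–B12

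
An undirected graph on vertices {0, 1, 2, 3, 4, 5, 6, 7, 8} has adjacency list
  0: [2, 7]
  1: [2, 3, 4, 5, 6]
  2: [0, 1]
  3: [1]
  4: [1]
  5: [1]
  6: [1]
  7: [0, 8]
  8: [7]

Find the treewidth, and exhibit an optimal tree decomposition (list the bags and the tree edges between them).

Every bag has size at most 2, so the width is 2 − 1 = 1 and tw(G) ≤ 1. Any graph with an edge has treewidth ≥ 1, and G has the edge 1–6. Combining the bounds, tw(G) = 1.

Treewidth 1.
Bags: B1 = {1, 6}  B2 = {1, 5}  B3 = {1, 2}  B4 = {1, 4}  B5 = {0, 2}  B6 = {0, 7}  B7 = {7, 8}  B8 = {1, 3}
Tree: B1–B2, B2–B3, B2–B4, B3–B5, B5–B6, B6–B7, B1–B8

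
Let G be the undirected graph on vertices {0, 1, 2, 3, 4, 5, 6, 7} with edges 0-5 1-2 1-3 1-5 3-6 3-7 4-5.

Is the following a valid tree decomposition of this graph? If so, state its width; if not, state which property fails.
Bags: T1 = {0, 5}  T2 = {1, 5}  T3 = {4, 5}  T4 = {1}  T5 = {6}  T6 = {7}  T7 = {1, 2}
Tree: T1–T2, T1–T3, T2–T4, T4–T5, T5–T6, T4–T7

No — vertex 3 appears in no bag.

A tree decomposition must satisfy three properties: every vertex lies in some bag; for every edge, both endpoints lie together in some bag; and for every vertex, the bags containing it form a connected subtree. Here vertex 3 appears in no bag, so the decomposition is invalid.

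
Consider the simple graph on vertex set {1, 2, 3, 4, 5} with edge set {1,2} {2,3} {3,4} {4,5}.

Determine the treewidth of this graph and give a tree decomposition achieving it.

Each bag holds 2 vertices, so the decomposition has width 1, which upper-bounds the treewidth. G has an edge, so its treewidth is at least 1. Combining the bounds, tw(G) = 1.

Treewidth 1.
One such decomposition:
Bags: B1 = {4, 5}  B2 = {3, 4}  B3 = {2, 3}  B4 = {1, 2}
Tree: B1–B2, B2–B3, B3–B4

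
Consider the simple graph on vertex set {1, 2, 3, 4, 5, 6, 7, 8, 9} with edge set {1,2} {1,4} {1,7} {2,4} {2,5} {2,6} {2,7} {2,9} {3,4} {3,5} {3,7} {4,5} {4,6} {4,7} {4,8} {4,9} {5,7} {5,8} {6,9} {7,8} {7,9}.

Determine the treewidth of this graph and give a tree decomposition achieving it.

Each bag holds 4 vertices, so the decomposition has width 3, which upper-bounds the treewidth. For the lower bound, the 4 vertices {2, 4, 6, 9} are pairwise adjacent, and any tree decomposition puts a clique entirely inside one bag — forcing width ≥ 3. Therefore the treewidth is 3.

Treewidth 3.
Bags: B1 = {2, 4, 5, 7}  B2 = {2, 4, 7, 9}  B3 = {3, 4, 5, 7}  B4 = {2, 4, 6, 9}  B5 = {4, 5, 7, 8}  B6 = {1, 2, 4, 7}
Tree: B1–B2, B1–B3, B2–B4, B1–B5, B2–B6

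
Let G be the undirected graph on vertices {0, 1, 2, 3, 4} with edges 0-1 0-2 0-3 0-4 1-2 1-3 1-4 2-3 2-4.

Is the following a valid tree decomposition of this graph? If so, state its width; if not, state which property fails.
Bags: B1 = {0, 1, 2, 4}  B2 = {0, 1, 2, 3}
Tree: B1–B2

Yes; width 3.

Every vertex of G appears in some bag (union = {0, 1, 2, 3, 4}); every edge is covered by a bag; and for each vertex v the set of bags containing v is connected in the bag tree. The decomposition is therefore valid. The largest bag has 4 vertices, so the width is 3.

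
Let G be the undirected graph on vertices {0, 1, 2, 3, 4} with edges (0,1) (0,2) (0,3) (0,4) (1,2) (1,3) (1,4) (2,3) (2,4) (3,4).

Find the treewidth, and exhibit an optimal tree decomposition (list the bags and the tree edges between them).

With just one bag of size 5, the width is 5 − 1 = 4, so tw(G) ≤ 4. For the lower bound, the 5 vertices {0, 1, 2, 3, 4} are pairwise adjacent, and any tree decomposition puts a clique entirely inside one bag — forcing width ≥ 4. Therefore the treewidth is 4.

Treewidth 4.
One optimal decomposition is:
Bags: B1 = {0, 1, 2, 3, 4}
Tree: (single bag)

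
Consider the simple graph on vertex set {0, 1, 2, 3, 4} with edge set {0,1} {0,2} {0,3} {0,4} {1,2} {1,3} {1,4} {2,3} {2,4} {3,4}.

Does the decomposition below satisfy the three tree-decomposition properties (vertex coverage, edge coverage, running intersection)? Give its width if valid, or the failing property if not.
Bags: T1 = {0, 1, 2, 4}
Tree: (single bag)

No — vertex 3 appears in no bag.

A tree decomposition must satisfy three properties: every vertex lies in some bag; for every edge, both endpoints lie together in some bag; and for every vertex, the bags containing it form a connected subtree. Here vertex 3 appears in no bag, so the decomposition is invalid.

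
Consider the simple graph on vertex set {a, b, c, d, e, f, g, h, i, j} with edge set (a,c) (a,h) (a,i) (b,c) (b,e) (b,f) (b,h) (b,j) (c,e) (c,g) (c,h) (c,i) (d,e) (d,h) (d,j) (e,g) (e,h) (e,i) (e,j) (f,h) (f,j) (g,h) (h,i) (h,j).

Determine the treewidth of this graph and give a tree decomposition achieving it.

Each bag holds 4 vertices, so the decomposition has width 3, which upper-bounds the treewidth. On the other hand G contains the 4-clique {a, c, h, i}. A clique must lie in a single bag of any decomposition, so no decomposition can have width below 3. The upper and lower bounds meet at 3, so that is the treewidth.

Treewidth 3.
One such decomposition:
Bags: B1 = {b, f, h, j}  B2 = {b, e, h, j}  B3 = {b, c, e, h}  B4 = {c, e, g, h}  B5 = {c, e, h, i}  B6 = {a, c, h, i}  B7 = {d, e, h, j}
Tree: B1–B2, B2–B3, B3–B4, B3–B5, B5–B6, B2–B7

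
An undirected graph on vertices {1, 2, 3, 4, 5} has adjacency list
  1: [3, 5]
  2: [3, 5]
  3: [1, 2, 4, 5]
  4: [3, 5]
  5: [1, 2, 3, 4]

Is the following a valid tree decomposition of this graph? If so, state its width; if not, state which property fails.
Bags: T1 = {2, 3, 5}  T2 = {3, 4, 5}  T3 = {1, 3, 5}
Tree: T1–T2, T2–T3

Vertex coverage: the bags together contain {1, 2, 3, 4, 5}, the full vertex set. Edge coverage: each edge of G has both endpoints in at least one bag. Running intersection: for every vertex, the bags containing it form a connected subtree. All three properties hold, so this is a valid tree decomposition of width max|bag| − 1 = 2, and hence tw(G) ≤ 2.

Yes; width 2.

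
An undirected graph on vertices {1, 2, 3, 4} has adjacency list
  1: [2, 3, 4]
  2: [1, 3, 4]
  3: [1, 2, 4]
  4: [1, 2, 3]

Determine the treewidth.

A width-3 tree decomposition is:
Bags: B1 = {1, 2, 3, 4}
Tree: (single bag)
A single bag containing all 4 vertices is trivially a valid decomposition of width 3. On the other hand G contains the 4-clique {1, 2, 3, 4}. A clique must lie in a single bag of any decomposition, so no decomposition can have width below 3. Combining the bounds, tw(G) = 3.

3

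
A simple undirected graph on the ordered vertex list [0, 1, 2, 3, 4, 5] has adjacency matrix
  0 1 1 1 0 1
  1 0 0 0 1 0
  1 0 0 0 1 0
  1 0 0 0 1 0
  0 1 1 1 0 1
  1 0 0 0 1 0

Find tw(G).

2

A width-2 tree decomposition is:
Bags: B1 = {0, 4, 5}  B2 = {0, 1, 4}  B3 = {0, 3, 4}  B4 = {0, 2, 4}
Tree: B1–B2, B2–B3, B3–B4
The largest bag has 3 vertices, giving width 2; this decomposition certifies tw(G) ≤ 2. For the lower bound, G contains the cycle 0–5–4–1–0, so G is not a forest; only forests have treewidth ≤ 1, hence tw(G) ≥ 2. Combining the bounds, tw(G) = 2.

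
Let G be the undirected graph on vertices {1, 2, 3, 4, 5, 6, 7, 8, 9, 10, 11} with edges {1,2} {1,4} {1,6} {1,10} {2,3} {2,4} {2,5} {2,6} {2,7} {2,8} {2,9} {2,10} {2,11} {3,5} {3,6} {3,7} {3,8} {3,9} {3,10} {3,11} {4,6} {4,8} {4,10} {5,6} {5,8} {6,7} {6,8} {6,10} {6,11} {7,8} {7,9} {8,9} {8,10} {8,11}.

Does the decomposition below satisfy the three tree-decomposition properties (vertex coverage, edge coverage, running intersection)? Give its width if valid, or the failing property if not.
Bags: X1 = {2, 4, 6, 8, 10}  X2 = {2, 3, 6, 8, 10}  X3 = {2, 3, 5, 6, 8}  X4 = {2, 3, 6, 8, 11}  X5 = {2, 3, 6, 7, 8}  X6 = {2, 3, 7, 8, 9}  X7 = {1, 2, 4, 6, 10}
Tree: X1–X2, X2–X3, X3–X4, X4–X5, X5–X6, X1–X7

Yes; width 4.

Every vertex of G appears in some bag (union = {1, 2, 3, 4, 5, 6, 7, 8, 9, 10, 11}); every edge is covered by a bag; and for each vertex v the set of bags containing v is connected in the bag tree. The decomposition is therefore valid. The largest bag has 5 vertices, so the width is 4.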